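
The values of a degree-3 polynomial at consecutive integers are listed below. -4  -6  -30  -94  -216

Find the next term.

First differences: -2  -24  -64  -122
Second differences: -22  -40  -58
Third differences: -18  -18
The third differences are constant (-18).
-58 − 18 = -76;  -122 − 76 = -198;  -216 − 198 = -414

-414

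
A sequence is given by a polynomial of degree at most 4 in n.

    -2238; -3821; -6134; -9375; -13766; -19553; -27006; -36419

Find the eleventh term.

First differences: -1583, -2313, -3241, -4391, -5787, -7453, -9413
Second differences: -730, -928, -1150, -1396, -1666, -1960
Third differences: -198, -222, -246, -270, -294
Fourth differences: -24, -24, -24, -24
Constant fourth difference = -24, so extend:
-294 − 24 = -318;  -1960 − 318 = -2278;  -9413 − 2278 = -11691;  -36419 − 11691 = -48110
-318 − 24 = -342;  -2278 − 342 = -2620;  -11691 − 2620 = -14311;  -48110 − 14311 = -62421
-342 − 24 = -366;  -2620 − 366 = -2986;  -14311 − 2986 = -17297;  -62421 − 17297 = -79718

-79718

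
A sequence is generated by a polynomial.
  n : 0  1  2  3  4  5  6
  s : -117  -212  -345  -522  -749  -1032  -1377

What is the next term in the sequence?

First differences: -95 , -133 , -177 , -227 , -283 , -345
Second differences: -38 , -44 , -50 , -56 , -62
Third differences: -6 , -6 , -6 , -6
Third differences constant at -6.
-62 − 6 = -68;  -345 − 68 = -413;  -1377 − 413 = -1790

-1790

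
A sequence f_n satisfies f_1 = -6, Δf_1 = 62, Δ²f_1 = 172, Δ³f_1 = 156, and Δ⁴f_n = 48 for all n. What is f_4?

Build the table forward from the leading diagonal:
D4: 48  48  48  48
D3: 156  204  252  300
D2: 172  328  532  784
D1: 62  234  562  1094
f: -6  56  290  852

852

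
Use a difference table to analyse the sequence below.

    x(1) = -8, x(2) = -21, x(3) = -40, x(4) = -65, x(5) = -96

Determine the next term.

-133

Δ: -13, -19, -25, -31
Δ²: -6, -6, -6
Constant second difference = -6, so extend:
-31 − 6 = -37;  -96 − 37 = -133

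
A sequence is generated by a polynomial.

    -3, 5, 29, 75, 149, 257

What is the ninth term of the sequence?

First differences: 8  24  46  74  108
Second differences: 16  22  28  34
Third differences: 6  6  6
Constant third difference = 6, so extend:
34 + 6 = 40;  108 + 40 = 148;  257 + 148 = 405
40 + 6 = 46;  148 + 46 = 194;  405 + 194 = 599
46 + 6 = 52;  194 + 52 = 246;  599 + 246 = 845

845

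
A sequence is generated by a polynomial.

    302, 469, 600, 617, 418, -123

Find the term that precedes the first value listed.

153

Δ: 167, 131, 17, -199, -541
Δ²: -36, -114, -216, -342
Δ³: -78, -102, -126
Δ⁴: -24, -24
The fourth differences are constant at -24.
Work back: -78 + 24 = -54;  -36 + 54 = 18;  167 − 18 = 149;  302 − 149 = 153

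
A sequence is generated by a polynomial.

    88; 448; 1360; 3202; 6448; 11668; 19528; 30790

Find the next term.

D1: 360  912  1842  3246  5220  7860  11262
D2: 552  930  1404  1974  2640  3402
D3: 378  474  570  666  762
D4: 96  96  96  96
Constant fourth difference = 96, so extend:
762 + 96 = 858;  3402 + 858 = 4260;  11262 + 4260 = 15522;  30790 + 15522 = 46312

46312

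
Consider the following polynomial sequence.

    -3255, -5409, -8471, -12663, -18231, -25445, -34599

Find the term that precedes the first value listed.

-1811

First differences: -2154, -3062, -4192, -5568, -7214, -9154
Second differences: -908, -1130, -1376, -1646, -1940
Third differences: -222, -246, -270, -294
Fourth differences: -24, -24, -24
The fourth differences are constant at -24.
Work back: -222 + 24 = -198;  -908 + 198 = -710;  -2154 + 710 = -1444;  -3255 + 1444 = -1811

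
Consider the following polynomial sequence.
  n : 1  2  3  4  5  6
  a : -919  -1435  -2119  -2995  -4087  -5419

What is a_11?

D1: -516  -684  -876  -1092  -1332
D2: -168  -192  -216  -240
D3: -24  -24  -24
The third differences are constant (-24).
-240 − 24 = -264;  -1332 − 264 = -1596;  -5419 − 1596 = -7015
-264 − 24 = -288;  -1596 − 288 = -1884;  -7015 − 1884 = -8899
-288 − 24 = -312;  -1884 − 312 = -2196;  -8899 − 2196 = -11095
-312 − 24 = -336;  -2196 − 336 = -2532;  -11095 − 2532 = -13627
-336 − 24 = -360;  -2532 − 360 = -2892;  -13627 − 2892 = -16519

-16519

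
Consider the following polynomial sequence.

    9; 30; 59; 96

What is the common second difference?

8

Δ: 21, 29, 37
Δ²: 8, 8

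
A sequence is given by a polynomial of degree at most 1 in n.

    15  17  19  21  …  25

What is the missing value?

23

Using the first 4 terms:
First differences: 2  2  2
Constant first difference = 2.
Extend forward: 21 + 2 = 23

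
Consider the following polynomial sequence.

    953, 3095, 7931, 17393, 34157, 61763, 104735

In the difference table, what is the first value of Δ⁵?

Δ: 2142, 4836, 9462, 16764, 27606, 42972
Δ²: 2694, 4626, 7302, 10842, 15366
Δ³: 1932, 2676, 3540, 4524
Δ⁴: 744, 864, 984
Δ⁵: 120, 120

120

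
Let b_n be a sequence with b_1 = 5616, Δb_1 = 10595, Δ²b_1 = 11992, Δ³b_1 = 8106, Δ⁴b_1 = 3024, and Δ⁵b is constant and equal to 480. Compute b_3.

Build the table forward from the leading diagonal:
D5: 480  480  480
D4: 3024  3504  3984
D3: 8106  11130  14634
D2: 11992  20098  31228
D1: 10595  22587  42685
b: 5616  16211  38798

38798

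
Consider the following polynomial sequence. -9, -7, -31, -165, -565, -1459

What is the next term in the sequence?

-3147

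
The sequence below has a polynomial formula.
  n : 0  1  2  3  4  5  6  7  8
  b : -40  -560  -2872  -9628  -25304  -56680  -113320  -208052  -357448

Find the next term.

-582304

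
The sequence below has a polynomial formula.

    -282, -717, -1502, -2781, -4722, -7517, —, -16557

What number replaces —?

-11382

Using the first 6 terms:
-435  -785  -1279  -1941  -2795
-350  -494  -662  -854
-144  -168  -192
-24  -24
Constant fourth difference = -24.
Extend forward: -192 − 24 = -216;  -854 − 216 = -1070;  -2795 − 1070 = -3865;  -7517 − 3865 = -11382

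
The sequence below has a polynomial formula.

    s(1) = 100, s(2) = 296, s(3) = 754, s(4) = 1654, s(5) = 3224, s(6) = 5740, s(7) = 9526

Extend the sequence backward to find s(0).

196  458  900  1570  2516  3786
262  442  670  946  1270
180  228  276  324
48  48  48
The fourth differences are constant at 48.
Work back: 180 − 48 = 132;  262 − 132 = 130;  196 − 130 = 66;  100 − 66 = 34

34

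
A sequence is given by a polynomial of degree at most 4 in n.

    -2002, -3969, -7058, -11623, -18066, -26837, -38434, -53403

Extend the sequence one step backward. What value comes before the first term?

First differences: -1967  -3089  -4565  -6443  -8771  -11597  -14969
Second differences: -1122  -1476  -1878  -2328  -2826  -3372
Third differences: -354  -402  -450  -498  -546
Fourth differences: -48  -48  -48  -48
The fourth differences are constant at -48.
Work back: -354 + 48 = -306;  -1122 + 306 = -816;  -1967 + 816 = -1151;  -2002 + 1151 = -851

-851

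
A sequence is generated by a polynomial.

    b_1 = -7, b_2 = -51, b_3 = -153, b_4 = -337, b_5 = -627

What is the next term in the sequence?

-44, -102, -184, -290
-58, -82, -106
-24, -24
Third differences constant at -24.
-106 − 24 = -130;  -290 − 130 = -420;  -627 − 420 = -1047

-1047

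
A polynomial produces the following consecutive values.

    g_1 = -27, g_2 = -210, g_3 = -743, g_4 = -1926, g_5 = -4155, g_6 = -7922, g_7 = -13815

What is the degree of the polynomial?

4

Δ: -183, -533, -1183, -2229, -3767, -5893
Δ²: -350, -650, -1046, -1538, -2126
Δ³: -300, -396, -492, -588
Δ⁴: -96, -96, -96
The fourth differences are constant, so the polynomial has degree 4.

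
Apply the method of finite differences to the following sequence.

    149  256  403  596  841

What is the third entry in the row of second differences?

52

D1: 107, 147, 193, 245
D2: 40, 46, 52
D3: 6, 6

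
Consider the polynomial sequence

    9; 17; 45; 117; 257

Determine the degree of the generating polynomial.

Δ: 8, 28, 72, 140
Δ²: 20, 44, 68
Δ³: 24, 24
The third differences are constant, so the polynomial has degree 3.

3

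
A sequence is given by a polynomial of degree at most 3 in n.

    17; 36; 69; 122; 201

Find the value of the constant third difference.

First differences: 19, 33, 53, 79
Second differences: 14, 20, 26
Third differences: 6, 6

6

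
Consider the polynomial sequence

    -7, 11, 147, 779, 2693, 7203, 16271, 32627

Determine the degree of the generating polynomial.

5

Δ: 18, 136, 632, 1914, 4510, 9068, 16356
Δ²: 118, 496, 1282, 2596, 4558, 7288
Δ³: 378, 786, 1314, 1962, 2730
Δ⁴: 408, 528, 648, 768
Δ⁵: 120, 120, 120
The fifth differences are constant, so the polynomial has degree 5.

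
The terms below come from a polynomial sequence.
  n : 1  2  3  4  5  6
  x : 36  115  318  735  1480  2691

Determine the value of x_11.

D1: 79  203  417  745  1211
D2: 124  214  328  466
D3: 90  114  138
D4: 24  24
The fourth differences are constant (24).
138 + 24 = 162;  466 + 162 = 628;  1211 + 628 = 1839;  2691 + 1839 = 4530
162 + 24 = 186;  628 + 186 = 814;  1839 + 814 = 2653;  4530 + 2653 = 7183
186 + 24 = 210;  814 + 210 = 1024;  2653 + 1024 = 3677;  7183 + 3677 = 10860
210 + 24 = 234;  1024 + 234 = 1258;  3677 + 1258 = 4935;  10860 + 4935 = 15795
234 + 24 = 258;  1258 + 258 = 1516;  4935 + 1516 = 6451;  15795 + 6451 = 22246

22246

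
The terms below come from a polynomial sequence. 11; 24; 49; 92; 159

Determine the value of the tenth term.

1064

First differences: 13  25  43  67
Second differences: 12  18  24
Third differences: 6  6
Constant third difference = 6, so extend:
24 + 6 = 30;  67 + 30 = 97;  159 + 97 = 256
30 + 6 = 36;  97 + 36 = 133;  256 + 133 = 389
36 + 6 = 42;  133 + 42 = 175;  389 + 175 = 564
42 + 6 = 48;  175 + 48 = 223;  564 + 223 = 787
48 + 6 = 54;  223 + 54 = 277;  787 + 277 = 1064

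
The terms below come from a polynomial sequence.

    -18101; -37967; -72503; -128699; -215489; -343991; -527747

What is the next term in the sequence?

-782963

-19866 , -34536 , -56196 , -86790 , -128502 , -183756
-14670 , -21660 , -30594 , -41712 , -55254
-6990 , -8934 , -11118 , -13542
-1944 , -2184 , -2424
-240 , -240
The fifth differences are constant (-240).
-2424 − 240 = -2664;  -13542 − 2664 = -16206;  -55254 − 16206 = -71460;  -183756 − 71460 = -255216;  -527747 − 255216 = -782963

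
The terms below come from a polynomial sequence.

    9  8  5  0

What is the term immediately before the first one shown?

8

First differences: -1, -3, -5
Second differences: -2, -2
The second differences are constant at -2.
Work back: -1 + 2 = 1;  9 − 1 = 8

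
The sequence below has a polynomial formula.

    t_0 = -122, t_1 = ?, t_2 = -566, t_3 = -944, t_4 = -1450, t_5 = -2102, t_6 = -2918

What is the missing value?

-298

Using the last 5 terms:
-378, -506, -652, -816
-128, -146, -164
-18, -18
Constant third difference = -18.
Extend backward: -128 + 18 = -110;  -378 + 110 = -268;  -566 + 268 = -298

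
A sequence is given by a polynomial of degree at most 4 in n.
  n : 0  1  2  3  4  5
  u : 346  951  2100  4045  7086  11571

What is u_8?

Δ: 605, 1149, 1945, 3041, 4485
Δ²: 544, 796, 1096, 1444
Δ³: 252, 300, 348
Δ⁴: 48, 48
Fourth differences constant at 48.
348 + 48 = 396;  1444 + 396 = 1840;  4485 + 1840 = 6325;  11571 + 6325 = 17896
396 + 48 = 444;  1840 + 444 = 2284;  6325 + 2284 = 8609;  17896 + 8609 = 26505
444 + 48 = 492;  2284 + 492 = 2776;  8609 + 2776 = 11385;  26505 + 11385 = 37890

37890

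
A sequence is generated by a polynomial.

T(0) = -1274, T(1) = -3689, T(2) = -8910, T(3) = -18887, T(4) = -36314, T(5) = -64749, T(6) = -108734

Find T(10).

-572174

First differences: -2415  -5221  -9977  -17427  -28435  -43985
Second differences: -2806  -4756  -7450  -11008  -15550
Third differences: -1950  -2694  -3558  -4542
Fourth differences: -744  -864  -984
Fifth differences: -120  -120
The fifth differences are constant (-120).
-984 − 120 = -1104;  -4542 − 1104 = -5646;  -15550 − 5646 = -21196;  -43985 − 21196 = -65181;  -108734 − 65181 = -173915
-1104 − 120 = -1224;  -5646 − 1224 = -6870;  -21196 − 6870 = -28066;  -65181 − 28066 = -93247;  -173915 − 93247 = -267162
-1224 − 120 = -1344;  -6870 − 1344 = -8214;  -28066 − 8214 = -36280;  -93247 − 36280 = -129527;  -267162 − 129527 = -396689
-1344 − 120 = -1464;  -8214 − 1464 = -9678;  -36280 − 9678 = -45958;  -129527 − 45958 = -175485;  -396689 − 175485 = -572174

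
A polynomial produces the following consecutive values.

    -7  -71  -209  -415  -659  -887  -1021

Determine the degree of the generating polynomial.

4

D1: -64, -138, -206, -244, -228, -134
D2: -74, -68, -38, 16, 94
D3: 6, 30, 54, 78
D4: 24, 24, 24
The fourth differences are constant, so the polynomial has degree 4.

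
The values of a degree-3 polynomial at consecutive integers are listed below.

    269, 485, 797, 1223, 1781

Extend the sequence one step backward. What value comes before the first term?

D1: 216  312  426  558
D2: 96  114  132
D3: 18  18
The third differences are constant at 18.
Work back: 96 − 18 = 78;  216 − 78 = 138;  269 − 138 = 131

131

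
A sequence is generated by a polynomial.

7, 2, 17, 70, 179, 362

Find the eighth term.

D1: -5 , 15 , 53 , 109 , 183
D2: 20 , 38 , 56 , 74
D3: 18 , 18 , 18
The third differences are constant (18).
74 + 18 = 92;  183 + 92 = 275;  362 + 275 = 637
92 + 18 = 110;  275 + 110 = 385;  637 + 385 = 1022

1022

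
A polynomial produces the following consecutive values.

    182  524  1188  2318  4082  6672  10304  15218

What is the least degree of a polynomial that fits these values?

4

D1: 342, 664, 1130, 1764, 2590, 3632, 4914
D2: 322, 466, 634, 826, 1042, 1282
D3: 144, 168, 192, 216, 240
D4: 24, 24, 24, 24
The fourth differences are constant, so the polynomial has degree 4.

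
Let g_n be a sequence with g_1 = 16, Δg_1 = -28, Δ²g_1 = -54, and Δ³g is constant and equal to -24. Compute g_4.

-254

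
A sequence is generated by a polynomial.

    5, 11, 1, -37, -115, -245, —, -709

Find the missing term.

-439

Using the first 6 terms:
First differences: 6  -10  -38  -78  -130
Second differences: -16  -28  -40  -52
Third differences: -12  -12  -12
Constant third difference = -12.
Extend forward: -52 − 12 = -64;  -130 − 64 = -194;  -245 − 194 = -439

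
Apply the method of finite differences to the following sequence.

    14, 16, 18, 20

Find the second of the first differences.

Δ: 2, 2, 2

2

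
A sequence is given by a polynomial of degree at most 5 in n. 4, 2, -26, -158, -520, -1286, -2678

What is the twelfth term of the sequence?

-30158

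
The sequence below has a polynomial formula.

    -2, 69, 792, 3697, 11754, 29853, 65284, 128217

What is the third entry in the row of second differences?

Δ: 71, 723, 2905, 8057, 18099, 35431, 62933
Δ²: 652, 2182, 5152, 10042, 17332, 27502
Δ³: 1530, 2970, 4890, 7290, 10170
Δ⁴: 1440, 1920, 2400, 2880
Δ⁵: 480, 480, 480

5152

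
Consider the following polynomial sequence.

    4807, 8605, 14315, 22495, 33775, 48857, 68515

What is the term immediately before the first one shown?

2435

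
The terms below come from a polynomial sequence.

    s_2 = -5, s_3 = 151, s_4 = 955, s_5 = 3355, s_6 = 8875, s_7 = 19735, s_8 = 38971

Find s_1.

-5

First differences: 156  804  2400  5520  10860  19236
Second differences: 648  1596  3120  5340  8376
Third differences: 948  1524  2220  3036
Fourth differences: 576  696  816
Fifth differences: 120  120
The fifth differences are constant at 120.
Work back: 576 − 120 = 456;  948 − 456 = 492;  648 − 492 = 156;  156 − 156 = 0;  -5 + 0 = -5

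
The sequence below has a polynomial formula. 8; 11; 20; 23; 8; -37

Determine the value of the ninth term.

-472

D1: 3, 9, 3, -15, -45
D2: 6, -6, -18, -30
D3: -12, -12, -12
Constant third difference = -12, so extend:
-30 − 12 = -42;  -45 − 42 = -87;  -37 − 87 = -124
-42 − 12 = -54;  -87 − 54 = -141;  -124 − 141 = -265
-54 − 12 = -66;  -141 − 66 = -207;  -265 − 207 = -472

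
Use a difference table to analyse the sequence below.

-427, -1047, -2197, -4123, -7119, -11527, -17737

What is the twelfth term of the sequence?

-620  -1150  -1926  -2996  -4408  -6210
-530  -776  -1070  -1412  -1802
-246  -294  -342  -390
-48  -48  -48
Constant fourth difference = -48, so extend:
-390 − 48 = -438;  -1802 − 438 = -2240;  -6210 − 2240 = -8450;  -17737 − 8450 = -26187
-438 − 48 = -486;  -2240 − 486 = -2726;  -8450 − 2726 = -11176;  -26187 − 11176 = -37363
-486 − 48 = -534;  -2726 − 534 = -3260;  -11176 − 3260 = -14436;  -37363 − 14436 = -51799
-534 − 48 = -582;  -3260 − 582 = -3842;  -14436 − 3842 = -18278;  -51799 − 18278 = -70077
-582 − 48 = -630;  -3842 − 630 = -4472;  -18278 − 4472 = -22750;  -70077 − 22750 = -92827

-92827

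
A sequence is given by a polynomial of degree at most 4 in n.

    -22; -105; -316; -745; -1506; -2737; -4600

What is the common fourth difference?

D1: -83, -211, -429, -761, -1231, -1863
D2: -128, -218, -332, -470, -632
D3: -90, -114, -138, -162
D4: -24, -24, -24

-24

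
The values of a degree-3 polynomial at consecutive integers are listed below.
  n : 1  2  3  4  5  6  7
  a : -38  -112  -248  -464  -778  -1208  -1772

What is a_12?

-7232

-74, -136, -216, -314, -430, -564
-62, -80, -98, -116, -134
-18, -18, -18, -18
Third differences constant at -18.
-134 − 18 = -152;  -564 − 152 = -716;  -1772 − 716 = -2488
-152 − 18 = -170;  -716 − 170 = -886;  -2488 − 886 = -3374
-170 − 18 = -188;  -886 − 188 = -1074;  -3374 − 1074 = -4448
-188 − 18 = -206;  -1074 − 206 = -1280;  -4448 − 1280 = -5728
-206 − 18 = -224;  -1280 − 224 = -1504;  -5728 − 1504 = -7232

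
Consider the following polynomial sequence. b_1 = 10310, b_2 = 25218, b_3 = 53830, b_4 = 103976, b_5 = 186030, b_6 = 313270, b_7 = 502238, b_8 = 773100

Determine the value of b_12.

3225808

D1: 14908 , 28612 , 50146 , 82054 , 127240 , 188968 , 270862
D2: 13704 , 21534 , 31908 , 45186 , 61728 , 81894
D3: 7830 , 10374 , 13278 , 16542 , 20166
D4: 2544 , 2904 , 3264 , 3624
D5: 360 , 360 , 360
The fifth differences are constant (360).
3624 + 360 = 3984;  20166 + 3984 = 24150;  81894 + 24150 = 106044;  270862 + 106044 = 376906;  773100 + 376906 = 1150006
3984 + 360 = 4344;  24150 + 4344 = 28494;  106044 + 28494 = 134538;  376906 + 134538 = 511444;  1150006 + 511444 = 1661450
4344 + 360 = 4704;  28494 + 4704 = 33198;  134538 + 33198 = 167736;  511444 + 167736 = 679180;  1661450 + 679180 = 2340630
4704 + 360 = 5064;  33198 + 5064 = 38262;  167736 + 38262 = 205998;  679180 + 205998 = 885178;  2340630 + 885178 = 3225808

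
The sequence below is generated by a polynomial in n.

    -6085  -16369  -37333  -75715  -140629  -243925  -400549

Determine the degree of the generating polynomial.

5

D1: -10284, -20964, -38382, -64914, -103296, -156624
D2: -10680, -17418, -26532, -38382, -53328
D3: -6738, -9114, -11850, -14946
D4: -2376, -2736, -3096
D5: -360, -360
The fifth differences are constant, so the polynomial has degree 5.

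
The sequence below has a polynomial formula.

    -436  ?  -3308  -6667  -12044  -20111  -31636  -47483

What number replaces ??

Using the last 6 terms:
First differences: -3359  -5377  -8067  -11525  -15847
Second differences: -2018  -2690  -3458  -4322
Third differences: -672  -768  -864
Fourth differences: -96  -96
Constant fourth difference = -96.
Extend backward: -672 + 96 = -576;  -2018 + 576 = -1442;  -3359 + 1442 = -1917;  -3308 + 1917 = -1391

-1391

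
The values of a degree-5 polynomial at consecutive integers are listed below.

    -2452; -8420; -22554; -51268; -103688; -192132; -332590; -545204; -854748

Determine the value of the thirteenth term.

-5968 , -14134 , -28714 , -52420 , -88444 , -140458 , -212614 , -309544
-8166 , -14580 , -23706 , -36024 , -52014 , -72156 , -96930
-6414 , -9126 , -12318 , -15990 , -20142 , -24774
-2712 , -3192 , -3672 , -4152 , -4632
-480 , -480 , -480 , -480
Constant fifth difference = -480, so extend:
-4632 − 480 = -5112;  -24774 − 5112 = -29886;  -96930 − 29886 = -126816;  -309544 − 126816 = -436360;  -854748 − 436360 = -1291108
-5112 − 480 = -5592;  -29886 − 5592 = -35478;  -126816 − 35478 = -162294;  -436360 − 162294 = -598654;  -1291108 − 598654 = -1889762
-5592 − 480 = -6072;  -35478 − 6072 = -41550;  -162294 − 41550 = -203844;  -598654 − 203844 = -802498;  -1889762 − 802498 = -2692260
-6072 − 480 = -6552;  -41550 − 6552 = -48102;  -203844 − 48102 = -251946;  -802498 − 251946 = -1054444;  -2692260 − 1054444 = -3746704

-3746704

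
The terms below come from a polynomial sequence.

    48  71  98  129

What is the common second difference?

D1: 23, 27, 31
D2: 4, 4

4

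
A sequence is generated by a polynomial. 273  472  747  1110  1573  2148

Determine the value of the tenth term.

5808

Δ: 199, 275, 363, 463, 575
Δ²: 76, 88, 100, 112
Δ³: 12, 12, 12
The third differences are constant (12).
112 + 12 = 124;  575 + 124 = 699;  2148 + 699 = 2847
124 + 12 = 136;  699 + 136 = 835;  2847 + 835 = 3682
136 + 12 = 148;  835 + 148 = 983;  3682 + 983 = 4665
148 + 12 = 160;  983 + 160 = 1143;  4665 + 1143 = 5808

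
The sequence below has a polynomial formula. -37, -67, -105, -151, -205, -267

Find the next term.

D1: -30  -38  -46  -54  -62
D2: -8  -8  -8  -8
Second differences constant at -8.
-62 − 8 = -70;  -267 − 70 = -337

-337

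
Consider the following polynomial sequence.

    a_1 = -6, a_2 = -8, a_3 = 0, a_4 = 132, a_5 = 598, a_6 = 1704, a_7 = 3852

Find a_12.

51012

First differences: -2 , 8 , 132 , 466 , 1106 , 2148
Second differences: 10 , 124 , 334 , 640 , 1042
Third differences: 114 , 210 , 306 , 402
Fourth differences: 96 , 96 , 96
Fourth differences constant at 96.
402 + 96 = 498;  1042 + 498 = 1540;  2148 + 1540 = 3688;  3852 + 3688 = 7540
498 + 96 = 594;  1540 + 594 = 2134;  3688 + 2134 = 5822;  7540 + 5822 = 13362
594 + 96 = 690;  2134 + 690 = 2824;  5822 + 2824 = 8646;  13362 + 8646 = 22008
690 + 96 = 786;  2824 + 786 = 3610;  8646 + 3610 = 12256;  22008 + 12256 = 34264
786 + 96 = 882;  3610 + 882 = 4492;  12256 + 4492 = 16748;  34264 + 16748 = 51012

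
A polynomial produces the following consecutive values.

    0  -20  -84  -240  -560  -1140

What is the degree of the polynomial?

4

First differences: -20, -64, -156, -320, -580
Second differences: -44, -92, -164, -260
Third differences: -48, -72, -96
Fourth differences: -24, -24
The fourth differences are constant, so the polynomial has degree 4.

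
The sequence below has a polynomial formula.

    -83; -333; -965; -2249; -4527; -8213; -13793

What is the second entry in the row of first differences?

-632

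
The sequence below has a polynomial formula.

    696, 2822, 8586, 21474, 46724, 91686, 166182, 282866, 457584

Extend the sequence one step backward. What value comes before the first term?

2126  5764  12888  25250  44962  74496  116684  174718
3638  7124  12362  19712  29534  42188  58034
3486  5238  7350  9822  12654  15846
1752  2112  2472  2832  3192
360  360  360  360
The fifth differences are constant at 360.
Work back: 1752 − 360 = 1392;  3486 − 1392 = 2094;  3638 − 2094 = 1544;  2126 − 1544 = 582;  696 − 582 = 114

114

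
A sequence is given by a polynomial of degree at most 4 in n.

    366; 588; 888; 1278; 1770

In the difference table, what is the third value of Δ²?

Δ: 222, 300, 390, 492
Δ²: 78, 90, 102
Δ³: 12, 12

102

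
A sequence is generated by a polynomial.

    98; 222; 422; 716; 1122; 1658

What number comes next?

2342

124, 200, 294, 406, 536
76, 94, 112, 130
18, 18, 18
Constant third difference = 18, so extend:
130 + 18 = 148;  536 + 148 = 684;  1658 + 684 = 2342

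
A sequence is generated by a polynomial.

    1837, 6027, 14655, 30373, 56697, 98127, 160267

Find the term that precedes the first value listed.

177

4190  8628  15718  26324  41430  62140
4438  7090  10606  15106  20710
2652  3516  4500  5604
864  984  1104
120  120
The fifth differences are constant at 120.
Work back: 864 − 120 = 744;  2652 − 744 = 1908;  4438 − 1908 = 2530;  4190 − 2530 = 1660;  1837 − 1660 = 177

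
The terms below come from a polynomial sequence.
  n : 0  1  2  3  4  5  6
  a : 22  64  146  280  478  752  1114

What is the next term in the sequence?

1576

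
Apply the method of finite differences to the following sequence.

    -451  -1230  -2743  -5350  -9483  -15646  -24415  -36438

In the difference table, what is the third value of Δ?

Δ: -779, -1513, -2607, -4133, -6163, -8769, -12023
Δ²: -734, -1094, -1526, -2030, -2606, -3254
Δ³: -360, -432, -504, -576, -648
Δ⁴: -72, -72, -72, -72

-2607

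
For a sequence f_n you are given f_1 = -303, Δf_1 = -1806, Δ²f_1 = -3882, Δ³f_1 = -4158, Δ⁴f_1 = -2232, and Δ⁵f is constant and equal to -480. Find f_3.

-7797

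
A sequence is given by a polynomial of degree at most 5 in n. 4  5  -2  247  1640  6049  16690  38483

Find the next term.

First differences: 1, -7, 249, 1393, 4409, 10641, 21793
Second differences: -8, 256, 1144, 3016, 6232, 11152
Third differences: 264, 888, 1872, 3216, 4920
Fourth differences: 624, 984, 1344, 1704
Fifth differences: 360, 360, 360
Fifth differences constant at 360.
1704 + 360 = 2064;  4920 + 2064 = 6984;  11152 + 6984 = 18136;  21793 + 18136 = 39929;  38483 + 39929 = 78412

78412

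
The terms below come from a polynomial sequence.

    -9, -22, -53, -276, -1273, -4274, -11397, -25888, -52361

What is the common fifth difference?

D1: -13, -31, -223, -997, -3001, -7123, -14491, -26473
D2: -18, -192, -774, -2004, -4122, -7368, -11982
D3: -174, -582, -1230, -2118, -3246, -4614
D4: -408, -648, -888, -1128, -1368
D5: -240, -240, -240, -240

-240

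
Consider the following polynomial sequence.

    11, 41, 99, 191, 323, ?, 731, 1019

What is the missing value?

Using the first 5 terms:
D1: 30  58  92  132
D2: 28  34  40
D3: 6  6
Constant third difference = 6.
Extend forward: 40 + 6 = 46;  132 + 46 = 178;  323 + 178 = 501

501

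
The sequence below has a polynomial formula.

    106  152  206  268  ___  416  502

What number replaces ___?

338

Using the first 4 terms:
46  54  62
8  8
Constant second difference = 8.
Extend forward: 62 + 8 = 70;  268 + 70 = 338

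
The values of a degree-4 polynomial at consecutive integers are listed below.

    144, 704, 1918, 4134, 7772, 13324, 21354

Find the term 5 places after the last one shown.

Δ: 560, 1214, 2216, 3638, 5552, 8030
Δ²: 654, 1002, 1422, 1914, 2478
Δ³: 348, 420, 492, 564
Δ⁴: 72, 72, 72
Constant fourth difference = 72, so extend:
564 + 72 = 636;  2478 + 636 = 3114;  8030 + 3114 = 11144;  21354 + 11144 = 32498
636 + 72 = 708;  3114 + 708 = 3822;  11144 + 3822 = 14966;  32498 + 14966 = 47464
708 + 72 = 780;  3822 + 780 = 4602;  14966 + 4602 = 19568;  47464 + 19568 = 67032
780 + 72 = 852;  4602 + 852 = 5454;  19568 + 5454 = 25022;  67032 + 25022 = 92054
852 + 72 = 924;  5454 + 924 = 6378;  25022 + 6378 = 31400;  92054 + 31400 = 123454

123454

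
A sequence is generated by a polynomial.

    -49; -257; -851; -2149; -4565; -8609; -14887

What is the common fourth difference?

-96

Δ: -208, -594, -1298, -2416, -4044, -6278
Δ²: -386, -704, -1118, -1628, -2234
Δ³: -318, -414, -510, -606
Δ⁴: -96, -96, -96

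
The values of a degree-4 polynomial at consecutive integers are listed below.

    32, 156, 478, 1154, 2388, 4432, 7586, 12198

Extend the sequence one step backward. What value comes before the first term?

124, 322, 676, 1234, 2044, 3154, 4612
198, 354, 558, 810, 1110, 1458
156, 204, 252, 300, 348
48, 48, 48, 48
The fourth differences are constant at 48.
Work back: 156 − 48 = 108;  198 − 108 = 90;  124 − 90 = 34;  32 − 34 = -2

-2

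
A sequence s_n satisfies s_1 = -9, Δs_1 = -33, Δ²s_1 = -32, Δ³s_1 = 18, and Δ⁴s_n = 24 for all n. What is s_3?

-107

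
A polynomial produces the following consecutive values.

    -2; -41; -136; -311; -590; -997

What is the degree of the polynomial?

D1: -39, -95, -175, -279, -407
D2: -56, -80, -104, -128
D3: -24, -24, -24
The third differences are constant, so the polynomial has degree 3.

3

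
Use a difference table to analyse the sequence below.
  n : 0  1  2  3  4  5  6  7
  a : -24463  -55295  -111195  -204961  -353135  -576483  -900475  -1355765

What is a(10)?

-3903803

D1: -30832  -55900  -93766  -148174  -223348  -323992  -455290
D2: -25068  -37866  -54408  -75174  -100644  -131298
D3: -12798  -16542  -20766  -25470  -30654
D4: -3744  -4224  -4704  -5184
D5: -480  -480  -480
Fifth differences constant at -480.
-5184 − 480 = -5664;  -30654 − 5664 = -36318;  -131298 − 36318 = -167616;  -455290 − 167616 = -622906;  -1355765 − 622906 = -1978671
-5664 − 480 = -6144;  -36318 − 6144 = -42462;  -167616 − 42462 = -210078;  -622906 − 210078 = -832984;  -1978671 − 832984 = -2811655
-6144 − 480 = -6624;  -42462 − 6624 = -49086;  -210078 − 49086 = -259164;  -832984 − 259164 = -1092148;  -2811655 − 1092148 = -3903803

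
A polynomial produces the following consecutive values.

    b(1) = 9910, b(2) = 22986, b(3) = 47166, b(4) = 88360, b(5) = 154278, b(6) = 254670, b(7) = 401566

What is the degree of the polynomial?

13076, 24180, 41194, 65918, 100392, 146896
11104, 17014, 24724, 34474, 46504
5910, 7710, 9750, 12030
1800, 2040, 2280
240, 240
The fifth differences are constant, so the polynomial has degree 5.

5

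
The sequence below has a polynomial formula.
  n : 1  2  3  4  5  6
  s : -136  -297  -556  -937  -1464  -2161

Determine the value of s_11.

-9036

D1: -161, -259, -381, -527, -697
D2: -98, -122, -146, -170
D3: -24, -24, -24
Constant third difference = -24, so extend:
-170 − 24 = -194;  -697 − 194 = -891;  -2161 − 891 = -3052
-194 − 24 = -218;  -891 − 218 = -1109;  -3052 − 1109 = -4161
-218 − 24 = -242;  -1109 − 242 = -1351;  -4161 − 1351 = -5512
-242 − 24 = -266;  -1351 − 266 = -1617;  -5512 − 1617 = -7129
-266 − 24 = -290;  -1617 − 290 = -1907;  -7129 − 1907 = -9036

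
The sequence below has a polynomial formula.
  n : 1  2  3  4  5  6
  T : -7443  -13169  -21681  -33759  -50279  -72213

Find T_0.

-5726  -8512  -12078  -16520  -21934
-2786  -3566  -4442  -5414
-780  -876  -972
-96  -96
The fourth differences are constant at -96.
Work back: -780 + 96 = -684;  -2786 + 684 = -2102;  -5726 + 2102 = -3624;  -7443 + 3624 = -3819

-3819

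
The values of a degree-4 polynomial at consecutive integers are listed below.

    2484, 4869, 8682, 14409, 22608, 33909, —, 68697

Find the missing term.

Using the first 6 terms:
First differences: 2385  3813  5727  8199  11301
Second differences: 1428  1914  2472  3102
Third differences: 486  558  630
Fourth differences: 72  72
Constant fourth difference = 72.
Extend forward: 630 + 72 = 702;  3102 + 702 = 3804;  11301 + 3804 = 15105;  33909 + 15105 = 49014

49014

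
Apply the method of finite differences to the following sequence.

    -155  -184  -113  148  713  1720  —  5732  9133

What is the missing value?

3331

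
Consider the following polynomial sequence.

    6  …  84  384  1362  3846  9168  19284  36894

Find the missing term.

Using the last 7 terms:
300, 978, 2484, 5322, 10116, 17610
678, 1506, 2838, 4794, 7494
828, 1332, 1956, 2700
504, 624, 744
120, 120
Constant fifth difference = 120.
Extend backward: 504 − 120 = 384;  828 − 384 = 444;  678 − 444 = 234;  300 − 234 = 66;  84 − 66 = 18

18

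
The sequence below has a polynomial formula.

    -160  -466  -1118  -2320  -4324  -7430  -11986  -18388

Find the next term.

Δ: -306, -652, -1202, -2004, -3106, -4556, -6402
Δ²: -346, -550, -802, -1102, -1450, -1846
Δ³: -204, -252, -300, -348, -396
Δ⁴: -48, -48, -48, -48
The fourth differences are constant (-48).
-396 − 48 = -444;  -1846 − 444 = -2290;  -6402 − 2290 = -8692;  -18388 − 8692 = -27080

-27080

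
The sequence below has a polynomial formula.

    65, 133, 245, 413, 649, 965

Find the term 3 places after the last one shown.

2513

First differences: 68, 112, 168, 236, 316
Second differences: 44, 56, 68, 80
Third differences: 12, 12, 12
The third differences are constant (12).
80 + 12 = 92;  316 + 92 = 408;  965 + 408 = 1373
92 + 12 = 104;  408 + 104 = 512;  1373 + 512 = 1885
104 + 12 = 116;  512 + 116 = 628;  1885 + 628 = 2513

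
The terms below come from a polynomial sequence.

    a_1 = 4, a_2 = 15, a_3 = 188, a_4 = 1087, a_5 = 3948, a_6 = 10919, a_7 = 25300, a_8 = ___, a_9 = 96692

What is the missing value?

Using the first 7 terms:
11  173  899  2861  6971  14381
162  726  1962  4110  7410
564  1236  2148  3300
672  912  1152
240  240
Constant fifth difference = 240.
Extend forward: 1152 + 240 = 1392;  3300 + 1392 = 4692;  7410 + 4692 = 12102;  14381 + 12102 = 26483;  25300 + 26483 = 51783

51783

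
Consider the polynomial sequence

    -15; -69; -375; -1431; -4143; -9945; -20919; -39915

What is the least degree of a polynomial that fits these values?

5

D1: -54, -306, -1056, -2712, -5802, -10974, -18996
D2: -252, -750, -1656, -3090, -5172, -8022
D3: -498, -906, -1434, -2082, -2850
D4: -408, -528, -648, -768
D5: -120, -120, -120
The fifth differences are constant, so the polynomial has degree 5.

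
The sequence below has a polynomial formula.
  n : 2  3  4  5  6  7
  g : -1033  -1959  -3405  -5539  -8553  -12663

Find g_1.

-483

D1: -926  -1446  -2134  -3014  -4110
D2: -520  -688  -880  -1096
D3: -168  -192  -216
D4: -24  -24
The fourth differences are constant at -24.
Work back: -168 + 24 = -144;  -520 + 144 = -376;  -926 + 376 = -550;  -1033 + 550 = -483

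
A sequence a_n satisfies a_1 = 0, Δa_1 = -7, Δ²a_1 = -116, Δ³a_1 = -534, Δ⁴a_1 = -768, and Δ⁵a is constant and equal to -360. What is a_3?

Build the table forward from the leading diagonal:
D5: -360, -360, -360
D4: -768, -1128, -1488
D3: -534, -1302, -2430
D2: -116, -650, -1952
D1: -7, -123, -773
a: 0, -7, -130

-130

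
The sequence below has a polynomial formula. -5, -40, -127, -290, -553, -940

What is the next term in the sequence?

-1475

-35, -87, -163, -263, -387
-52, -76, -100, -124
-24, -24, -24
The third differences are constant (-24).
-124 − 24 = -148;  -387 − 148 = -535;  -940 − 535 = -1475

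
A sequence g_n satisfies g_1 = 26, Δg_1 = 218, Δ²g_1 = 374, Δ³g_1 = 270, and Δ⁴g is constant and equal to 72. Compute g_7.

Build the table forward from the leading diagonal:
D4: 72  72  72  72  72  72  72
D3: 270  342  414  486  558  630  702
D2: 374  644  986  1400  1886  2444  3074
D1: 218  592  1236  2222  3622  5508  7952
g: 26  244  836  2072  4294  7916  13424

13424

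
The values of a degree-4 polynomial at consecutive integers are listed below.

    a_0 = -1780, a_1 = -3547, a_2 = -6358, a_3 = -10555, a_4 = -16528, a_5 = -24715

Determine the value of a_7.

-1767, -2811, -4197, -5973, -8187
-1044, -1386, -1776, -2214
-342, -390, -438
-48, -48
Constant fourth difference = -48, so extend:
-438 − 48 = -486;  -2214 − 486 = -2700;  -8187 − 2700 = -10887;  -24715 − 10887 = -35602
-486 − 48 = -534;  -2700 − 534 = -3234;  -10887 − 3234 = -14121;  -35602 − 14121 = -49723

-49723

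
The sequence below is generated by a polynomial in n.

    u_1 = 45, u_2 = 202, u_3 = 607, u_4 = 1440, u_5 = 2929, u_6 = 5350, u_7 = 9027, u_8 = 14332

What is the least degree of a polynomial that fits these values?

4

Δ: 157, 405, 833, 1489, 2421, 3677, 5305
Δ²: 248, 428, 656, 932, 1256, 1628
Δ³: 180, 228, 276, 324, 372
Δ⁴: 48, 48, 48, 48
The fourth differences are constant, so the polynomial has degree 4.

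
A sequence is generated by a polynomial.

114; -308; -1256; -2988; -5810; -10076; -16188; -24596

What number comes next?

-422  -948  -1732  -2822  -4266  -6112  -8408
-526  -784  -1090  -1444  -1846  -2296
-258  -306  -354  -402  -450
-48  -48  -48  -48
Fourth differences constant at -48.
-450 − 48 = -498;  -2296 − 498 = -2794;  -8408 − 2794 = -11202;  -24596 − 11202 = -35798

-35798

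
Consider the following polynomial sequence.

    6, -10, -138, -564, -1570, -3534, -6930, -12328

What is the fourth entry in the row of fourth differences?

Δ: -16, -128, -426, -1006, -1964, -3396, -5398
Δ²: -112, -298, -580, -958, -1432, -2002
Δ³: -186, -282, -378, -474, -570
Δ⁴: -96, -96, -96, -96

-96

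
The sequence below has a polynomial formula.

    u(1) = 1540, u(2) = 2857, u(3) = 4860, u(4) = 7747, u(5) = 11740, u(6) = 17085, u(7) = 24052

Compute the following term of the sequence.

Δ: 1317 , 2003 , 2887 , 3993 , 5345 , 6967
Δ²: 686 , 884 , 1106 , 1352 , 1622
Δ³: 198 , 222 , 246 , 270
Δ⁴: 24 , 24 , 24
The fourth differences are constant (24).
270 + 24 = 294;  1622 + 294 = 1916;  6967 + 1916 = 8883;  24052 + 8883 = 32935

32935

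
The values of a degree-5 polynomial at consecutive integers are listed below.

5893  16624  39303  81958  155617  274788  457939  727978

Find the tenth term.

Δ: 10731  22679  42655  73659  119171  183151  270039
Δ²: 11948  19976  31004  45512  63980  86888
Δ³: 8028  11028  14508  18468  22908
Δ⁴: 3000  3480  3960  4440
Δ⁵: 480  480  480
Constant fifth difference = 480, so extend:
4440 + 480 = 4920;  22908 + 4920 = 27828;  86888 + 27828 = 114716;  270039 + 114716 = 384755;  727978 + 384755 = 1112733
4920 + 480 = 5400;  27828 + 5400 = 33228;  114716 + 33228 = 147944;  384755 + 147944 = 532699;  1112733 + 532699 = 1645432

1645432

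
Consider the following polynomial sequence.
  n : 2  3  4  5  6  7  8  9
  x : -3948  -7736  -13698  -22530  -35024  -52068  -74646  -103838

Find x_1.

-1734

First differences: -3788, -5962, -8832, -12494, -17044, -22578, -29192
Second differences: -2174, -2870, -3662, -4550, -5534, -6614
Third differences: -696, -792, -888, -984, -1080
Fourth differences: -96, -96, -96, -96
The fourth differences are constant at -96.
Work back: -696 + 96 = -600;  -2174 + 600 = -1574;  -3788 + 1574 = -2214;  -3948 + 2214 = -1734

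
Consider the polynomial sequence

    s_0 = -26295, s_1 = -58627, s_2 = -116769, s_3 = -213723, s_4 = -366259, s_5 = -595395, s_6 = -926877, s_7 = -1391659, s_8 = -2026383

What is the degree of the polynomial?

5

-32332, -58142, -96954, -152536, -229136, -331482, -464782, -634724
-25810, -38812, -55582, -76600, -102346, -133300, -169942
-13002, -16770, -21018, -25746, -30954, -36642
-3768, -4248, -4728, -5208, -5688
-480, -480, -480, -480
The fifth differences are constant, so the polynomial has degree 5.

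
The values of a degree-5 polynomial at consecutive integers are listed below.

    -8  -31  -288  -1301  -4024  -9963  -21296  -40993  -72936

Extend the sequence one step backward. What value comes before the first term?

First differences: -23, -257, -1013, -2723, -5939, -11333, -19697, -31943
Second differences: -234, -756, -1710, -3216, -5394, -8364, -12246
Third differences: -522, -954, -1506, -2178, -2970, -3882
Fourth differences: -432, -552, -672, -792, -912
Fifth differences: -120, -120, -120, -120
The fifth differences are constant at -120.
Work back: -432 + 120 = -312;  -522 + 312 = -210;  -234 + 210 = -24;  -23 + 24 = 1;  -8 − 1 = -9

-9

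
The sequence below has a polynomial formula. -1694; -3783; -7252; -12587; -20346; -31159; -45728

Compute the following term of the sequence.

-64827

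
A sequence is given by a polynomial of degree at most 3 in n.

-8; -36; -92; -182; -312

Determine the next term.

-28, -56, -90, -130
-28, -34, -40
-6, -6
Constant third difference = -6, so extend:
-40 − 6 = -46;  -130 − 46 = -176;  -312 − 176 = -488

-488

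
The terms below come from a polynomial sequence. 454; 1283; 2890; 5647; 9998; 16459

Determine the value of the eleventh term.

Δ: 829 , 1607 , 2757 , 4351 , 6461
Δ²: 778 , 1150 , 1594 , 2110
Δ³: 372 , 444 , 516
Δ⁴: 72 , 72
Fourth differences constant at 72.
516 + 72 = 588;  2110 + 588 = 2698;  6461 + 2698 = 9159;  16459 + 9159 = 25618
588 + 72 = 660;  2698 + 660 = 3358;  9159 + 3358 = 12517;  25618 + 12517 = 38135
660 + 72 = 732;  3358 + 732 = 4090;  12517 + 4090 = 16607;  38135 + 16607 = 54742
732 + 72 = 804;  4090 + 804 = 4894;  16607 + 4894 = 21501;  54742 + 21501 = 76243
804 + 72 = 876;  4894 + 876 = 5770;  21501 + 5770 = 27271;  76243 + 27271 = 103514

103514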